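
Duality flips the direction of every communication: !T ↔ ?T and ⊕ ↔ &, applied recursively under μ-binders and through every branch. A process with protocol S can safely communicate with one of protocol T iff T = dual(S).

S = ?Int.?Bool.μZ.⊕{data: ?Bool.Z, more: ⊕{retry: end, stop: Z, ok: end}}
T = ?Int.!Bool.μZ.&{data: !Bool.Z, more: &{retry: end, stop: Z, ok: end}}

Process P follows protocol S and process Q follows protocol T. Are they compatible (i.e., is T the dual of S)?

?Int ‖ ?Int  ✗ same direction on both sides — not dual

NO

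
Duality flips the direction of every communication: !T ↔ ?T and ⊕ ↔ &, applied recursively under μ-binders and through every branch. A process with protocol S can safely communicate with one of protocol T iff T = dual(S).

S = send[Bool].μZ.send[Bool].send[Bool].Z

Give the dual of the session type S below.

recv[Bool].μZ.recv[Bool].recv[Bool].Z

send[Bool] ↦ recv[Bool]
  μZ ↦ μZ  (rec unchanged)
    send[Bool] ↦ recv[Bool]
      send[Bool] ↦ recv[Bool]
        dual(Z) = Z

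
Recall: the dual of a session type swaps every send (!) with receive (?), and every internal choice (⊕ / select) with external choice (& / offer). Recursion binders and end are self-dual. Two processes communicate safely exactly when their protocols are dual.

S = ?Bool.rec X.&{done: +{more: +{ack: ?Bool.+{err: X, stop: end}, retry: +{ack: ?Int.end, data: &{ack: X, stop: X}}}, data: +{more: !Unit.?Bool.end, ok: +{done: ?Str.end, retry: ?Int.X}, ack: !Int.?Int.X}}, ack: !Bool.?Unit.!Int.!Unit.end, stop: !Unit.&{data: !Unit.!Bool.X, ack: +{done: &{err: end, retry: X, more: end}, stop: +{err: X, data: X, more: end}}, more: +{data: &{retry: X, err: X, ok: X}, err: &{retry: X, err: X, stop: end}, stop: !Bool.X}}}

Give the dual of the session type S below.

?Bool = !Bool
  rec X = rec X  (rec unchanged)
    &{done,ack,stop} = +{done,ack,stop}  (external→internal)
      [done]
        +{more,data} = &{more,data}  (⊕→&)
          [more]
            +{ack,retry} = &{ack,retry}  (⊕→&)
              [ack]
                ?Bool = !Bool
                  +{err,stop} = &{err,stop}  (⊕→&)
                    [err]
                      X ↦ X
                    [stop]
                      end ↦ end
              [retry]
                +{ack,data} = &{ack,data}  (⊕→&)
                  [ack]
                    ?Int = !Int
                      end ↦ end
                  [data]
                    &{ack,stop} = +{ack,stop}  (external→internal)
                      [ack]
                        X ↦ X
                      [stop]
                        X ↦ X
          [data]
            +{more,ok,ack} = &{more,ok,ack}  (⊕→&)
              [more]
                !Unit = ?Unit
                  ?Bool = !Bool
                    end ↦ end
              [ok]
                +{done,retry} = &{done,retry}  (⊕→&)
                  [done]
                    ?Str = !Str
                      end ↦ end
                  [retry]
                    ?Int = !Int
                      X ↦ X
              [ack]
                !Int = ?Int
                  ?Int = !Int
                    X ↦ X
      [ack]
        !Bool = ?Bool
          ?Unit = !Unit
            !Int = ?Int
              !Unit = ?Unit
                end ↦ end
      [stop]
        !Unit = ?Unit
          &{data,ack,more} = +{data,ack,more}  (external→internal)
            [data]
              !Unit = ?Unit
                !Bool = ?Bool
                  X ↦ X
            [ack]
              +{done,stop} = &{done,stop}  (⊕→&)
                [done]
                  &{err,retry,more} = +{err,retry,more}  (external→internal)
                    [err]
                      end ↦ end
                    [retry]
                      X ↦ X
                    [more]
                      end ↦ end
                [stop]
                  +{err,data,more} = &{err,data,more}  (⊕→&)
                    [err]
                      X ↦ X
                    [data]
                      X ↦ X
                    [more]
                      end ↦ end
            [more]
              +{data,err,stop} = &{data,err,stop}  (⊕→&)
                [data]
                  &{retry,err,ok} = +{retry,err,ok}  (external→internal)
                    [retry]
                      X ↦ X
                    [err]
                      X ↦ X
                    [ok]
                      X ↦ X
                [err]
                  &{retry,err,stop} = +{retry,err,stop}  (external→internal)
                    [retry]
                      X ↦ X
                    [err]
                      X ↦ X
                    [stop]
                      end ↦ end
                [stop]
                  !Bool = ?Bool
                    X ↦ X

!Bool.rec X.+{done: &{more: &{ack: !Bool.&{err: X, stop: end}, retry: &{ack: !Int.end, data: +{ack: X, stop: X}}}, data: &{more: ?Unit.!Bool.end, ok: &{done: !Str.end, retry: !Int.X}, ack: ?Int.!Int.X}}, ack: ?Bool.!Unit.?Int.?Unit.end, stop: ?Unit.+{data: ?Unit.?Bool.X, ack: &{done: +{err: end, retry: X, more: end}, stop: &{err: X, data: X, more: end}}, more: &{data: +{retry: X, err: X, ok: X}, err: +{retry: X, err: X, stop: end}, stop: ?Bool.X}}}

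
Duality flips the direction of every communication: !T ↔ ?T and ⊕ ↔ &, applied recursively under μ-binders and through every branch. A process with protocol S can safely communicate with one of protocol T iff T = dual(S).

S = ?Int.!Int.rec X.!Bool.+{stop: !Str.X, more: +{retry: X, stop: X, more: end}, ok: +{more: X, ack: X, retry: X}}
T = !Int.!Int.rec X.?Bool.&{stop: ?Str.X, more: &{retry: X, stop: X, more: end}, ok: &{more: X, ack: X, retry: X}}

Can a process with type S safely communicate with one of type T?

NO

?Int vs !Int  ✓
  !Int vs !Int  ✗ same direction on both sides — not dual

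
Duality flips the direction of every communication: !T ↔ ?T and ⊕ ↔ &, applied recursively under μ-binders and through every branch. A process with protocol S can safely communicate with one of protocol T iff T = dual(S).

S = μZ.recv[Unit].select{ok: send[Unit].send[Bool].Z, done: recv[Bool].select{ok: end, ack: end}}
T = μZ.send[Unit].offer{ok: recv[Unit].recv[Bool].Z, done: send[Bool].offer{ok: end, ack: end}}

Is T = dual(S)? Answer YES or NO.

YES

μZ vs μZ  ✓ (rec unchanged)
  recv[Unit] vs send[Unit]  ✓
    select{ok,done} vs offer{ok,done}  ✓ labels match
      case ok:
        send[Unit] vs recv[Unit]  ✓
          send[Bool] vs recv[Bool]  ✓
            Z vs Z  ✓
      case done:
        recv[Bool] vs send[Bool]  ✓
          select{ok,ack} vs offer{ok,ack}  ✓ labels match
            case ok:
              end vs end  ✓
            case ack:
              end vs end  ✓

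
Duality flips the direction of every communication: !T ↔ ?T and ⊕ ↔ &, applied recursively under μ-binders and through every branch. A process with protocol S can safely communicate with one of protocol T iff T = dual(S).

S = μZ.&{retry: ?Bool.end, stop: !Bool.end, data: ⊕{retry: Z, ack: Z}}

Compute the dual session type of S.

μZ → μZ  (rec unchanged)
  &{retry,stop,data} → ⊕{retry,stop,data}  (&→⊕)
    case retry:
      ?Bool → !Bool
        dual(end) = end
    case stop:
      !Bool → ?Bool
        dual(end) = end
    case data:
      ⊕{retry,ack} → &{retry,ack}  (select→offer)
        case retry:
          dual(Z) = Z
        case ack:
          dual(Z) = Z

μZ.⊕{retry: !Bool.end, stop: ?Bool.end, data: &{retry: Z, ack: Z}}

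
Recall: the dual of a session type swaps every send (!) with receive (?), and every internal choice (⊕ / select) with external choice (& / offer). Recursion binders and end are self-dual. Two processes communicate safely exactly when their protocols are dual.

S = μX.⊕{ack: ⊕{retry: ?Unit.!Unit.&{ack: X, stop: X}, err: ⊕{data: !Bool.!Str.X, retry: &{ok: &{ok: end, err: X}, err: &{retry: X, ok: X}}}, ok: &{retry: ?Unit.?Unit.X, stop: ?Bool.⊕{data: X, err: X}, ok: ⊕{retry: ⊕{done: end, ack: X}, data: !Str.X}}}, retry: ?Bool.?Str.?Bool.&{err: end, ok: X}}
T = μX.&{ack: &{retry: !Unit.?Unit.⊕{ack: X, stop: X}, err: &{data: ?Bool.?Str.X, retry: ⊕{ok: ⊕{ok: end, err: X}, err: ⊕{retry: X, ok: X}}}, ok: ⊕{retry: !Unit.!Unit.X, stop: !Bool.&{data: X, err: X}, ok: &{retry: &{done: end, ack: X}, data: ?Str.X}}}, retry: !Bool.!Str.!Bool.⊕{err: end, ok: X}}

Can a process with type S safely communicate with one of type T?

YES

μX ‖ μX  match (rec unchanged)
  ⊕{ack,retry} ‖ &{ack,retry}  match labels match
    [ack]
      ⊕{retry,err,ok} ‖ &{retry,err,ok}  match labels match
        [retry]
          ?Unit ‖ !Unit  match
            !Unit ‖ ?Unit  match
              &{ack,stop} ‖ ⊕{ack,stop}  match labels match
                [ack]
                  X ‖ X  match
                [stop]
                  X ‖ X  match
        [err]
          ⊕{data,retry} ‖ &{data,retry}  match labels match
            [data]
              !Bool ‖ ?Bool  match
                !Str ‖ ?Str  match
                  X ‖ X  match
            [retry]
              &{ok,err} ‖ ⊕{ok,err}  match labels match
                [ok]
                  &{ok,err} ‖ ⊕{ok,err}  match labels match
                    [ok]
                      end ‖ end  match
                    [err]
                      X ‖ X  match
                [err]
                  &{retry,ok} ‖ ⊕{retry,ok}  match labels match
                    [retry]
                      X ‖ X  match
                    [ok]
                      X ‖ X  match
        [ok]
          &{retry,stop,ok} ‖ ⊕{retry,stop,ok}  match labels match
            [retry]
              ?Unit ‖ !Unit  match
                ?Unit ‖ !Unit  match
                  X ‖ X  match
            [stop]
              ?Bool ‖ !Bool  match
                ⊕{data,err} ‖ &{data,err}  match labels match
                  [data]
                    X ‖ X  match
                  [err]
                    X ‖ X  match
            [ok]
              ⊕{retry,data} ‖ &{retry,data}  match labels match
                [retry]
                  ⊕{done,ack} ‖ &{done,ack}  match labels match
                    [done]
                      end ‖ end  match
                    [ack]
                      X ‖ X  match
                [data]
                  !Str ‖ ?Str  match
                    X ‖ X  match
    [retry]
      ?Bool ‖ !Bool  match
        ?Str ‖ !Str  match
          ?Bool ‖ !Bool  match
            &{err,ok} ‖ ⊕{err,ok}  match labels match
              [err]
                end ‖ end  match
              [ok]
                X ‖ X  match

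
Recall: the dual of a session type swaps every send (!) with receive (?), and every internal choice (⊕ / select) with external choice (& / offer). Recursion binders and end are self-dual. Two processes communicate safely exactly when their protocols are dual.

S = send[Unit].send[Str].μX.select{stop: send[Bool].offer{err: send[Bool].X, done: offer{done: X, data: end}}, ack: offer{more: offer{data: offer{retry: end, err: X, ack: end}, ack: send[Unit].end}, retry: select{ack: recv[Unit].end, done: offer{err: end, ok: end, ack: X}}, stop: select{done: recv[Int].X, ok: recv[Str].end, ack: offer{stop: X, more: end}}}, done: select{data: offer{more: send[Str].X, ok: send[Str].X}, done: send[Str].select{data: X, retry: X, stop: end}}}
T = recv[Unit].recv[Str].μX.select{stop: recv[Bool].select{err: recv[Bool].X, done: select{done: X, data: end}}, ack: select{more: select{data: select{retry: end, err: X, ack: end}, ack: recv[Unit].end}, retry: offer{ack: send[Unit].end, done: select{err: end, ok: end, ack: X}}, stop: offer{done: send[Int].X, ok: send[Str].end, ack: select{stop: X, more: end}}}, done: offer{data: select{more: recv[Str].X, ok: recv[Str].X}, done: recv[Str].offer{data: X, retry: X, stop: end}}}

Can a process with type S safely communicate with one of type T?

NO

send[Unit] vs recv[Unit]  match
  send[Str] vs recv[Str]  match
    μX vs μX  match (rec unchanged)
      select{stop,ack,done} vs select{stop,ack,done}  ✗ choice polarity not flipped — not dual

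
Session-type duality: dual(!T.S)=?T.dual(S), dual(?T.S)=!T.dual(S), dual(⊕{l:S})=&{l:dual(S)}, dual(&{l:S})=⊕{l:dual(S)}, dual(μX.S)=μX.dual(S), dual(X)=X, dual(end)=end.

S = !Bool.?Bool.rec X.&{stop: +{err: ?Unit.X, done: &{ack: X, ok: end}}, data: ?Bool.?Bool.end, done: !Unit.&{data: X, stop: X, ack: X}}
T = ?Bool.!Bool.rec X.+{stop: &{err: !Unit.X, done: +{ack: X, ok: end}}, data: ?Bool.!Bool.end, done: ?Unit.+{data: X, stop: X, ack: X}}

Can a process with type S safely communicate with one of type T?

!Bool vs ?Bool  ✓
  ?Bool vs !Bool  ✓
    rec X vs rec X  ✓ (rec unchanged)
      &{stop,data,done} vs +{stop,data,done}  ✓ labels match
        • stop:
          +{err,done} vs &{err,done}  ✓ labels match
            • err:
              ?Unit vs !Unit  ✓
                X vs X  ✓
            • done:
              &{ack,ok} vs +{ack,ok}  ✓ labels match
                • ack:
                  X vs X  ✓
                • ok:
                  end vs end  ✓
        • data:
          ?Bool vs ?Bool  ✗ same direction on both sides — not dual

NO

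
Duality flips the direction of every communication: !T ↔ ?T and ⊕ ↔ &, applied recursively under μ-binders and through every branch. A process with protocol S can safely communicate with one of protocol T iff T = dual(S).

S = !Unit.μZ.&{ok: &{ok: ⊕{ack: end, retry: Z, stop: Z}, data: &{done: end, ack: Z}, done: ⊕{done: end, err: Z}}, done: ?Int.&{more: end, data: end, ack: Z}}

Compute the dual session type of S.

!Unit → ?Unit
  μZ → μZ  (μ self-dual)
    &{ok,done} → ⊕{ok,done}  (&→⊕)
      [ok]
        &{ok,data,done} → ⊕{ok,data,done}  (&→⊕)
          [ok]
            ⊕{ack,retry,stop} → &{ack,retry,stop}  (select→offer)
              [ack]
                end self-dual
              [retry]
                Z self-dual
              [stop]
                Z self-dual
          [data]
            &{done,ack} → ⊕{done,ack}  (&→⊕)
              [done]
                end self-dual
              [ack]
                Z self-dual
          [done]
            ⊕{done,err} → &{done,err}  (select→offer)
              [done]
                end self-dual
              [err]
                Z self-dual
      [done]
        ?Int → !Int
          &{more,data,ack} → ⊕{more,data,ack}  (&→⊕)
            [more]
              end self-dual
            [data]
              end self-dual
            [ack]
              Z self-dual

?Unit.μZ.⊕{ok: ⊕{ok: &{ack: end, retry: Z, stop: Z}, data: ⊕{done: end, ack: Z}, done: &{done: end, err: Z}}, done: !Int.⊕{more: end, data: end, ack: Z}}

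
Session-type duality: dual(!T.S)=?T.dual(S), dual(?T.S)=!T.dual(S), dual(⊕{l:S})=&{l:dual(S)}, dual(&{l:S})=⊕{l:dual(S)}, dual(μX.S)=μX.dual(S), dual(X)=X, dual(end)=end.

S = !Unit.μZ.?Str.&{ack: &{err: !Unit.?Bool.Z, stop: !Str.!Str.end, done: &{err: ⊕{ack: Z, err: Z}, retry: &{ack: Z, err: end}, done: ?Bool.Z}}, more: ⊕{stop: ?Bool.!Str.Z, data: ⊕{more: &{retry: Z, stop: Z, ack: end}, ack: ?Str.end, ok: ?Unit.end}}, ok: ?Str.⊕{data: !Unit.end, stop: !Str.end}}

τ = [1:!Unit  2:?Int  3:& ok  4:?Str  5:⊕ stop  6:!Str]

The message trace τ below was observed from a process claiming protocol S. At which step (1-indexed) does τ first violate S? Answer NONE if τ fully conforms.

2

[1] !Unit  ✓  now at μZ.…
[2] got ?Int, protocol expects ?Str  ✗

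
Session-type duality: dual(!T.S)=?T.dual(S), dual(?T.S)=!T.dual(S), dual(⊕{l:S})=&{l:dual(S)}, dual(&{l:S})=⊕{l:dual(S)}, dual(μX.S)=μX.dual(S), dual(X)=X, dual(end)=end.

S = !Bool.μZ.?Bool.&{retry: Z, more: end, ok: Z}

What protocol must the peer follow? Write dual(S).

?Bool.μZ.!Bool.⊕{retry: Z, more: end, ok: Z}

!Bool ↦ ?Bool
  μZ ↦ μZ  (rec unchanged)
    ?Bool ↦ !Bool
      &{retry,more,ok} ↦ ⊕{retry,more,ok}  (offer→select)
        • retry:
          dual(Z) = Z
        • more:
          dual(end) = end
        • ok:
          dual(Z) = Z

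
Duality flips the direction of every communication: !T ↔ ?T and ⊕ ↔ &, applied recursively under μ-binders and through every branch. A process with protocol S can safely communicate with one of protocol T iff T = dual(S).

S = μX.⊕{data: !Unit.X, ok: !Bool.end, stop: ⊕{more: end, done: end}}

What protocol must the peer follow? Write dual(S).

μX.&{data: ?Unit.X, ok: ?Bool.end, stop: &{more: end, done: end}}

μX → μX  (rec unchanged)
  ⊕{data,ok,stop} → &{data,ok,stop}  (select→offer)
    case data:
      !Unit → ?Unit
        X ↦ X
    case ok:
      !Bool → ?Bool
        end ↦ end
    case stop:
      ⊕{more,done} → &{more,done}  (select→offer)
        case more:
          end ↦ end
        case done:
          end ↦ end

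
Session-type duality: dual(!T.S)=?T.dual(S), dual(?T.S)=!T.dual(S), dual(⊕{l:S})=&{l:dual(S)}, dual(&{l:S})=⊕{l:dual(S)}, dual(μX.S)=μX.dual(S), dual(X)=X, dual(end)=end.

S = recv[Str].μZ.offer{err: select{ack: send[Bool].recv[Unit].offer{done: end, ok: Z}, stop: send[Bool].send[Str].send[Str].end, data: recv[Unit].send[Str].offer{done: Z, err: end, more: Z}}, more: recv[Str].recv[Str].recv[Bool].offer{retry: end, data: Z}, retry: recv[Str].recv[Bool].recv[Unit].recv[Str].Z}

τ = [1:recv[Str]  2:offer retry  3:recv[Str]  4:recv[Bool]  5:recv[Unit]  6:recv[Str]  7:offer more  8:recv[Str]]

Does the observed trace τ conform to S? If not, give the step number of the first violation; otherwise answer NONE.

NONE

step 1: recv[Str]  match  state: μZ.…
step 2: offer retry  match  state: recv[Str].recv[Bool].recv[Unit].recv[Str].μZ.…
step 3: recv[Str]  match  state: recv[Bool].recv[Unit].recv[Str].μZ.…
step 4: recv[Bool]  match  state: recv[Unit].recv[Str].μZ.…
step 5: recv[Unit]  match  state: recv[Str].μZ.…
step 6: recv[Str]  match  state: μZ.…
step 7: offer more  match  state: recv[Str].recv[Str].recv[Bool].offer{retry: end, data: μZ.…}
step 8: recv[Str]  match  state: recv[Str].recv[Bool].offer{retry: end, data: μZ.…}
trace exhausted — no violation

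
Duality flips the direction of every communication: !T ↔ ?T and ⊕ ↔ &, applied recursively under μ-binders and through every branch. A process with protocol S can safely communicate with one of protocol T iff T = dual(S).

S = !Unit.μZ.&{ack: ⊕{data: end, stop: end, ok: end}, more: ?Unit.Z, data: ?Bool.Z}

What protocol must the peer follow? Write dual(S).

!Unit = ?Unit
  μZ = μZ  (binder kept)
    &{ack,more,data} = ⊕{ack,more,data}  (external→internal)
      [ack]
        ⊕{data,stop,ok} = &{data,stop,ok}  (internal→external)
          [data]
            dual(end) = end
          [stop]
            dual(end) = end
          [ok]
            dual(end) = end
      [more]
        ?Unit = !Unit
          dual(Z) = Z
      [data]
        ?Bool = !Bool
          dual(Z) = Z

?Unit.μZ.⊕{ack: &{data: end, stop: end, ok: end}, more: !Unit.Z, data: !Bool.Z}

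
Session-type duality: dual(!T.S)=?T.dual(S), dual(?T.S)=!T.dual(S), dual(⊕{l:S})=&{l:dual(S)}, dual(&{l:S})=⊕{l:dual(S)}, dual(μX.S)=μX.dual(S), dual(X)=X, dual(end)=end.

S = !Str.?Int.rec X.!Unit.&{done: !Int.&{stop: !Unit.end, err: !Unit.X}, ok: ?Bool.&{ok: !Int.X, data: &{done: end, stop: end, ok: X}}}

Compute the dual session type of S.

?Str.!Int.rec X.?Unit.+{done: ?Int.+{stop: ?Unit.end, err: ?Unit.X}, ok: !Bool.+{ok: ?Int.X, data: +{done: end, stop: end, ok: X}}}

!Str → ?Str
  ?Int → !Int
    rec X → rec X  (binder kept)
      !Unit → ?Unit
        &{done,ok} → +{done,ok}  (&→⊕)
          [done]
            !Int → ?Int
              &{stop,err} → +{stop,err}  (&→⊕)
                [stop]
                  !Unit → ?Unit
                    dual(end) = end
                [err]
                  !Unit → ?Unit
                    dual(X) = X
          [ok]
            ?Bool → !Bool
              &{ok,data} → +{ok,data}  (&→⊕)
                [ok]
                  !Int → ?Int
                    dual(X) = X
                [data]
                  &{done,stop,ok} → +{done,stop,ok}  (&→⊕)
                    [done]
                      dual(end) = end
                    [stop]
                      dual(end) = end
                    [ok]
                      dual(X) = X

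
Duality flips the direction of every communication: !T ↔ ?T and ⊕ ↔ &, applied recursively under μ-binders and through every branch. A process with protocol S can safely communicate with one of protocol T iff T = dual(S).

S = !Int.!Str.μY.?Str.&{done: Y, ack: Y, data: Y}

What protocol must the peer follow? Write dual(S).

?Int.?Str.μY.!Str.⊕{done: Y, ack: Y, data: Y}

!Int → ?Int
  !Str → ?Str
    μY → μY  (rec unchanged)
      ?Str → !Str
        &{done,ack,data} → ⊕{done,ack,data}  (external→internal)
          case done:
            dual(Y) = Y
          case ack:
            dual(Y) = Y
          case data:
            dual(Y) = Y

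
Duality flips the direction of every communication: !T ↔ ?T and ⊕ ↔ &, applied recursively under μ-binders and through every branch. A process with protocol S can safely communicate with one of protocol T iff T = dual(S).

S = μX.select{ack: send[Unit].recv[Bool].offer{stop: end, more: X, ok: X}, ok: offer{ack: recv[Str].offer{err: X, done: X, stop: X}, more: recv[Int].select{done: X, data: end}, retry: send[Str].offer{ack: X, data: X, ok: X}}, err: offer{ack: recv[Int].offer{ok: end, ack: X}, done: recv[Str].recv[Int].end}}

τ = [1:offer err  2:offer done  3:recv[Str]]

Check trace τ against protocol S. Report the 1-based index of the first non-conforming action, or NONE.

1

[1] got offer err, protocol expects select ack or select ok or select err  ✗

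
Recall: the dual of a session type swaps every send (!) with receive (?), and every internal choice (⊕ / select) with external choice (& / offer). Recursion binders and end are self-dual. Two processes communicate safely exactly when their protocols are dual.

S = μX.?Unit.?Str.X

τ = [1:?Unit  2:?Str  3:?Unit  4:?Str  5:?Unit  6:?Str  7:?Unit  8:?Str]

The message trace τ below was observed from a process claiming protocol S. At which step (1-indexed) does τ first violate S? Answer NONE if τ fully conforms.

@1 ?Unit  match  residual = ?Str.μX.…
@2 ?Str  match  residual = μX.…
@3 ?Unit  match  residual = ?Str.μX.…
@4 ?Str  match  residual = μX.…
@5 ?Unit  match  residual = ?Str.μX.…
@6 ?Str  match  residual = μX.…
@7 ?Unit  match  residual = ?Str.μX.…
@8 ?Str  match  residual = μX.…
all 8 steps conform

NONE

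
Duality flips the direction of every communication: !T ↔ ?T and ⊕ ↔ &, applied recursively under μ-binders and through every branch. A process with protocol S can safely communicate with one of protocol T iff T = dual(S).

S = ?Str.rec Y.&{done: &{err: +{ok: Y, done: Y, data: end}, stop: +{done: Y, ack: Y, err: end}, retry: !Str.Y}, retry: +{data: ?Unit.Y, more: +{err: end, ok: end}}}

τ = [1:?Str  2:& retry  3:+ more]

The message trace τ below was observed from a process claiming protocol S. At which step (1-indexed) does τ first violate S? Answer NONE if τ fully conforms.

NONE

[1] ?Str  ✓  state: rec Y.…
[2] & retry  ✓  state: +{data: ?Unit.rec Y.…, more: +{err: end, ok: end}}
[3] + more  ✓  state: +{err: end, ok: end}
all 3 steps conform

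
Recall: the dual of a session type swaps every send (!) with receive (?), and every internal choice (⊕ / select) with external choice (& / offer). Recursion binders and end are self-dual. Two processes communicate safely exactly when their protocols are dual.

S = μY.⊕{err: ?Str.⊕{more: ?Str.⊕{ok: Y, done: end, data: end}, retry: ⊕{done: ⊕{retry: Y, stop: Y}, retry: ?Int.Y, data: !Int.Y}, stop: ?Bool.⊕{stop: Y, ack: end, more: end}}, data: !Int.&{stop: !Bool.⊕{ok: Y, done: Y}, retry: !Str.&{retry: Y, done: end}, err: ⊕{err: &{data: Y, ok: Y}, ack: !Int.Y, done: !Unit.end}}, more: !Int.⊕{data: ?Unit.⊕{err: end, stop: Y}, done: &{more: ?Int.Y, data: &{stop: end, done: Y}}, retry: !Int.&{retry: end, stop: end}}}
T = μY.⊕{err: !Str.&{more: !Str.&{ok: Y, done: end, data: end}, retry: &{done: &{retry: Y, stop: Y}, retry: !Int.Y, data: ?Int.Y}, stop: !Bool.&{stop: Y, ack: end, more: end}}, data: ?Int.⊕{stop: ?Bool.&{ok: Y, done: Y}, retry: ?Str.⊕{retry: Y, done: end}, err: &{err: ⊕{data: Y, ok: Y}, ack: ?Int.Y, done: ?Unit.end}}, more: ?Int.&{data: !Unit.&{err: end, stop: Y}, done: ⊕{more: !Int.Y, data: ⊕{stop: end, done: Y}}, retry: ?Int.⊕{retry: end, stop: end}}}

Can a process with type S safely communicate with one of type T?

μY ‖ μY  match (binder kept)
  ⊕{err,data,more} ‖ ⊕{err,data,more}  ✗ choice polarity not flipped — not dual

NO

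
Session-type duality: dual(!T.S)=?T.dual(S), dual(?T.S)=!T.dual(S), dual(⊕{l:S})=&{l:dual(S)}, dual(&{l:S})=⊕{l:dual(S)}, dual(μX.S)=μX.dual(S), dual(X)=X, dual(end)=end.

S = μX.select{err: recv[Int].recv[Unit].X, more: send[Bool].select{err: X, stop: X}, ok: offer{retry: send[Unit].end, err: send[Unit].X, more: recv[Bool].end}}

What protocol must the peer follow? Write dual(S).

μX.offer{err: send[Int].send[Unit].X, more: recv[Bool].offer{err: X, stop: X}, ok: select{retry: recv[Unit].end, err: recv[Unit].X, more: send[Bool].end}}

μX = μX  (μ self-dual)
  select{err,more,ok} = offer{err,more,ok}  (⊕→&)
    • err:
      recv[Int] = send[Int]
        recv[Unit] = send[Unit]
          dual(X) = X
    • more:
      send[Bool] = recv[Bool]
        select{err,stop} = offer{err,stop}  (⊕→&)
          • err:
            dual(X) = X
          • stop:
            dual(X) = X
    • ok:
      offer{retry,err,more} = select{retry,err,more}  (external→internal)
        • retry:
          send[Unit] = recv[Unit]
            dual(end) = end
        • err:
          send[Unit] = recv[Unit]
            dual(X) = X
        • more:
          recv[Bool] = send[Bool]
            dual(end) = end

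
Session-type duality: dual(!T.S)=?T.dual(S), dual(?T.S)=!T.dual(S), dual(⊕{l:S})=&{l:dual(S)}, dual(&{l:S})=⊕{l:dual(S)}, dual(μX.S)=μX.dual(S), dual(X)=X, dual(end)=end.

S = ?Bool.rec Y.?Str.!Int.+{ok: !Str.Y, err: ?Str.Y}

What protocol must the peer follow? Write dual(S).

!Bool.rec Y.!Str.?Int.&{ok: ?Str.Y, err: !Str.Y}

?Bool → !Bool
  rec Y → rec Y  (binder kept)
    ?Str → !Str
      !Int → ?Int
        +{ok,err} → &{ok,err}  (internal→external)
          case ok:
            !Str → ?Str
              dual(Y) = Y
          case err:
            ?Str → !Str
              dual(Y) = Y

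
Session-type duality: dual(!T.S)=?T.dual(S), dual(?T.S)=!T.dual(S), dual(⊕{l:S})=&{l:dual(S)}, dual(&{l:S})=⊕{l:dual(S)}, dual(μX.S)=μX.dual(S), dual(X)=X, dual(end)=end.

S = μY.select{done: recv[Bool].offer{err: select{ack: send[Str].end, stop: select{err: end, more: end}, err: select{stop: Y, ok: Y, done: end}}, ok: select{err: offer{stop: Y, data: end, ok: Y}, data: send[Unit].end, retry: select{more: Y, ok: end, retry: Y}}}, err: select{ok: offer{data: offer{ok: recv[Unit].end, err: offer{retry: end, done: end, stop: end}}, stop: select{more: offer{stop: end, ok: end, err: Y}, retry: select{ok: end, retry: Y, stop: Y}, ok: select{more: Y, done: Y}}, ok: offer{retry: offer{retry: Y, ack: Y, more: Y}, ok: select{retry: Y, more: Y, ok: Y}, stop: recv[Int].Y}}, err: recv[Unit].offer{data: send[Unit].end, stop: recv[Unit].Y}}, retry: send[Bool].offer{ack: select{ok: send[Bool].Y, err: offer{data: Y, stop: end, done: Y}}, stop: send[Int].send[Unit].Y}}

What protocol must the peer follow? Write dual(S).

μY.offer{done: send[Bool].select{err: offer{ack: recv[Str].end, stop: offer{err: end, more: end}, err: offer{stop: Y, ok: Y, done: end}}, ok: offer{err: select{stop: Y, data: end, ok: Y}, data: recv[Unit].end, retry: offer{more: Y, ok: end, retry: Y}}}, err: offer{ok: select{data: select{ok: send[Unit].end, err: select{retry: end, done: end, stop: end}}, stop: offer{more: select{stop: end, ok: end, err: Y}, retry: offer{ok: end, retry: Y, stop: Y}, ok: offer{more: Y, done: Y}}, ok: select{retry: select{retry: Y, ack: Y, more: Y}, ok: offer{retry: Y, more: Y, ok: Y}, stop: send[Int].Y}}, err: send[Unit].select{data: recv[Unit].end, stop: send[Unit].Y}}, retry: recv[Bool].select{ack: offer{ok: recv[Bool].Y, err: select{data: Y, stop: end, done: Y}}, stop: recv[Int].recv[Unit].Y}}

μY → μY  (binder kept)
  select{done,err,retry} → offer{done,err,retry}  (⊕→&)
    [done]
      recv[Bool] → send[Bool]
        offer{err,ok} → select{err,ok}  (external→internal)
          [err]
            select{ack,stop,err} → offer{ack,stop,err}  (⊕→&)
              [ack]
                send[Str] → recv[Str]
                  dual(end) = end
              [stop]
                select{err,more} → offer{err,more}  (⊕→&)
                  [err]
                    dual(end) = end
                  [more]
                    dual(end) = end
              [err]
                select{stop,ok,done} → offer{stop,ok,done}  (⊕→&)
                  [stop]
                    dual(Y) = Y
                  [ok]
                    dual(Y) = Y
                  [done]
                    dual(end) = end
          [ok]
            select{err,data,retry} → offer{err,data,retry}  (⊕→&)
              [err]
                offer{stop,data,ok} → select{stop,data,ok}  (external→internal)
                  [stop]
                    dual(Y) = Y
                  [data]
                    dual(end) = end
                  [ok]
                    dual(Y) = Y
              [data]
                send[Unit] → recv[Unit]
                  dual(end) = end
              [retry]
                select{more,ok,retry} → offer{more,ok,retry}  (⊕→&)
                  [more]
                    dual(Y) = Y
                  [ok]
                    dual(end) = end
                  [retry]
                    dual(Y) = Y
    [err]
      select{ok,err} → offer{ok,err}  (⊕→&)
        [ok]
          offer{data,stop,ok} → select{data,stop,ok}  (external→internal)
            [data]
              offer{ok,err} → select{ok,err}  (external→internal)
                [ok]
                  recv[Unit] → send[Unit]
                    dual(end) = end
                [err]
                  offer{retry,done,stop} → select{retry,done,stop}  (external→internal)
                    [retry]
                      dual(end) = end
                    [done]
                      dual(end) = end
                    [stop]
                      dual(end) = end
            [stop]
              select{more,retry,ok} → offer{more,retry,ok}  (⊕→&)
                [more]
                  offer{stop,ok,err} → select{stop,ok,err}  (external→internal)
                    [stop]
                      dual(end) = end
                    [ok]
                      dual(end) = end
                    [err]
                      dual(Y) = Y
                [retry]
                  select{ok,retry,stop} → offer{ok,retry,stop}  (⊕→&)
                    [ok]
                      dual(end) = end
                    [retry]
                      dual(Y) = Y
                    [stop]
                      dual(Y) = Y
                [ok]
                  select{more,done} → offer{more,done}  (⊕→&)
                    [more]
                      dual(Y) = Y
                    [done]
                      dual(Y) = Y
            [ok]
              offer{retry,ok,stop} → select{retry,ok,stop}  (external→internal)
                [retry]
                  offer{retry,ack,more} → select{retry,ack,more}  (external→internal)
                    [retry]
                      dual(Y) = Y
                    [ack]
                      dual(Y) = Y
                    [more]
                      dual(Y) = Y
                [ok]
                  select{retry,more,ok} → offer{retry,more,ok}  (⊕→&)
                    [retry]
                      dual(Y) = Y
                    [more]
                      dual(Y) = Y
                    [ok]
                      dual(Y) = Y
                [stop]
                  recv[Int] → send[Int]
                    dual(Y) = Y
        [err]
          recv[Unit] → send[Unit]
            offer{data,stop} → select{data,stop}  (external→internal)
              [data]
                send[Unit] → recv[Unit]
                  dual(end) = end
              [stop]
                recv[Unit] → send[Unit]
                  dual(Y) = Y
    [retry]
      send[Bool] → recv[Bool]
        offer{ack,stop} → select{ack,stop}  (external→internal)
          [ack]
            select{ok,err} → offer{ok,err}  (⊕→&)
              [ok]
                send[Bool] → recv[Bool]
                  dual(Y) = Y
              [err]
                offer{data,stop,done} → select{data,stop,done}  (external→internal)
                  [data]
                    dual(Y) = Y
                  [stop]
                    dual(end) = end
                  [done]
                    dual(Y) = Y
          [stop]
            send[Int] → recv[Int]
              send[Unit] → recv[Unit]
                dual(Y) = Y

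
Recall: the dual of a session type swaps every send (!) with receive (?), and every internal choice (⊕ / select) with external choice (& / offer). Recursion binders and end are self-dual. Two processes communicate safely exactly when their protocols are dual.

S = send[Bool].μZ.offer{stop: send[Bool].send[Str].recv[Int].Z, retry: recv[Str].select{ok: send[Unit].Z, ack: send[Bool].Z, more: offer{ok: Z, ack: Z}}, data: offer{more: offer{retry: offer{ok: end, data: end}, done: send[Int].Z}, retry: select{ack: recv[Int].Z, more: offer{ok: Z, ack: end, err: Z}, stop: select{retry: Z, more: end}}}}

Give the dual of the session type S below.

recv[Bool].μZ.select{stop: recv[Bool].recv[Str].send[Int].Z, retry: send[Str].offer{ok: recv[Unit].Z, ack: recv[Bool].Z, more: select{ok: Z, ack: Z}}, data: select{more: select{retry: select{ok: end, data: end}, done: recv[Int].Z}, retry: offer{ack: send[Int].Z, more: select{ok: Z, ack: end, err: Z}, stop: offer{retry: Z, more: end}}}}

send[Bool] ↦ recv[Bool]
  μZ ↦ μZ  (rec unchanged)
    offer{stop,retry,data} ↦ select{stop,retry,data}  (&→⊕)
      [stop]
        send[Bool] ↦ recv[Bool]
          send[Str] ↦ recv[Str]
            recv[Int] ↦ send[Int]
              Z self-dual
      [retry]
        recv[Str] ↦ send[Str]
          select{ok,ack,more} ↦ offer{ok,ack,more}  (select→offer)
            [ok]
              send[Unit] ↦ recv[Unit]
                Z self-dual
            [ack]
              send[Bool] ↦ recv[Bool]
                Z self-dual
            [more]
              offer{ok,ack} ↦ select{ok,ack}  (&→⊕)
                [ok]
                  Z self-dual
                [ack]
                  Z self-dual
      [data]
        offer{more,retry} ↦ select{more,retry}  (&→⊕)
          [more]
            offer{retry,done} ↦ select{retry,done}  (&→⊕)
              [retry]
                offer{ok,data} ↦ select{ok,data}  (&→⊕)
                  [ok]
                    end self-dual
                  [data]
                    end self-dual
              [done]
                send[Int] ↦ recv[Int]
                  Z self-dual
          [retry]
            select{ack,more,stop} ↦ offer{ack,more,stop}  (select→offer)
              [ack]
                recv[Int] ↦ send[Int]
                  Z self-dual
              [more]
                offer{ok,ack,err} ↦ select{ok,ack,err}  (&→⊕)
                  [ok]
                    Z self-dual
                  [ack]
                    end self-dual
                  [err]
                    Z self-dual
              [stop]
                select{retry,more} ↦ offer{retry,more}  (select→offer)
                  [retry]
                    Z self-dual
                  [more]
                    end self-dual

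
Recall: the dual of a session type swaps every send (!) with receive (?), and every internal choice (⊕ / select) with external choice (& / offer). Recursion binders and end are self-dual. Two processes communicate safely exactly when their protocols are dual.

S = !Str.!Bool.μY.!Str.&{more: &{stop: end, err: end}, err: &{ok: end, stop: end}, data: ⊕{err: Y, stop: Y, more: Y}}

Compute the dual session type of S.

!Str → ?Str
  !Bool → ?Bool
    μY → μY  (rec unchanged)
      !Str → ?Str
        &{more,err,data} → ⊕{more,err,data}  (&→⊕)
          [more]
            &{stop,err} → ⊕{stop,err}  (&→⊕)
              [stop]
                end ↦ end
              [err]
                end ↦ end
          [err]
            &{ok,stop} → ⊕{ok,stop}  (&→⊕)
              [ok]
                end ↦ end
              [stop]
                end ↦ end
          [data]
            ⊕{err,stop,more} → &{err,stop,more}  (⊕→&)
              [err]
                Y ↦ Y
              [stop]
                Y ↦ Y
              [more]
                Y ↦ Y

?Str.?Bool.μY.?Str.⊕{more: ⊕{stop: end, err: end}, err: ⊕{ok: end, stop: end}, data: &{err: Y, stop: Y, more: Y}}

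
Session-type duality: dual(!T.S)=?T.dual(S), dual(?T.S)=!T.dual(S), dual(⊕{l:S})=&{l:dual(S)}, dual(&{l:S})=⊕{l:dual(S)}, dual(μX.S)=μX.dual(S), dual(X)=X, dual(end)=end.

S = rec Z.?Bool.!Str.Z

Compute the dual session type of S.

rec Z.!Bool.?Str.Z

rec Z ↦ rec Z  (rec unchanged)
  ?Bool ↦ !Bool
    !Str ↦ ?Str
      dual(Z) = Z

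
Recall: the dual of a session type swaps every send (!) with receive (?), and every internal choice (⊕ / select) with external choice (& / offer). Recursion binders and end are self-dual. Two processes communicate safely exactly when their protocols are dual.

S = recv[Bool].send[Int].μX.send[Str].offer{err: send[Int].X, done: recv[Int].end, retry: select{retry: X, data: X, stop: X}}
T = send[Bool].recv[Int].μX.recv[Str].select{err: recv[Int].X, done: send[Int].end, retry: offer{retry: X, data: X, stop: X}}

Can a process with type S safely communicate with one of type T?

YES

recv[Bool] vs send[Bool]  ok
  send[Int] vs recv[Int]  ok
    μX vs μX  ok (μ self-dual)
      send[Str] vs recv[Str]  ok
        offer{err,done,retry} vs select{err,done,retry}  ok same labels
          [err]
            send[Int] vs recv[Int]  ok
              X vs X  ok
          [done]
            recv[Int] vs send[Int]  ok
              end vs end  ok
          [retry]
            select{retry,data,stop} vs offer{retry,data,stop}  ok same labels
              [retry]
                X vs X  ok
              [data]
                X vs X  ok
              [stop]
                X vs X  ok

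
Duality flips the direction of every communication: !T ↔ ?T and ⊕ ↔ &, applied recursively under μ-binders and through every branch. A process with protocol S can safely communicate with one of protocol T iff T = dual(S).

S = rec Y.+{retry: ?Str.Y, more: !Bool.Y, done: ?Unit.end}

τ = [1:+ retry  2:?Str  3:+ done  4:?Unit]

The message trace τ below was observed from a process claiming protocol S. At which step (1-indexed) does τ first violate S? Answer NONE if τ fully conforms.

NONE

@1 + retry  match  cont: ?Str.rec Y.…
@2 ?Str  match  cont: rec Y.…
@3 + done  match  cont: ?Unit.end
@4 ?Unit  match  cont: end
τ conforms to S (length 4)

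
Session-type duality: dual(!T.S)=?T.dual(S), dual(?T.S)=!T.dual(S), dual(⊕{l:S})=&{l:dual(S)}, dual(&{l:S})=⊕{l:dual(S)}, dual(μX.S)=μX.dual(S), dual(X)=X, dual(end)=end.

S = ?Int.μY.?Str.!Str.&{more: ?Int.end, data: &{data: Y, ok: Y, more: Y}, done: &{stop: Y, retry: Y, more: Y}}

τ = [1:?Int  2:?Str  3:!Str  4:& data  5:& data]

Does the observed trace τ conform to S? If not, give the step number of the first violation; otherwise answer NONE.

NONE

[1] ?Int  ok  residual = μY.…
[2] ?Str  ok  residual = !Str.&{more: ?Int.end, data: &{data: μY.…, ok: μY.…, more: μY.…}, done: &{stop: μY.…, retry: μY.…, more: μY.…}}
[3] !Str  ok  residual = &{more: ?Int.end, data: &{data: μY.…, ok: μY.…, more: μY.…}, done: &{stop: μY.…, retry: μY.…, more: μY.…}}
[4] & data  ok  residual = &{data: μY.…, ok: μY.…, more: μY.…}
[5] & data  ok  residual = μY.…
trace exhausted — no violation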